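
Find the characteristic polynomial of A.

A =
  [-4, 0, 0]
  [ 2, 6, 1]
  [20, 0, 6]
x^3 - 8*x^2 - 12*x + 144

Expanding det(x·I − A) (e.g. by cofactor expansion or by noting that A is similar to its Jordan form J, which has the same characteristic polynomial as A) gives
  χ_A(x) = x^3 - 8*x^2 - 12*x + 144
which factors as (x - 6)^2*(x + 4). The eigenvalues (with algebraic multiplicities) are λ = -4 with multiplicity 1, λ = 6 with multiplicity 2.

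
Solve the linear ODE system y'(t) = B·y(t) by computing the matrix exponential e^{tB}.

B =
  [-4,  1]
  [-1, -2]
e^{tB} =
  [-t*exp(-3*t) + exp(-3*t), t*exp(-3*t)]
  [-t*exp(-3*t), t*exp(-3*t) + exp(-3*t)]

Strategy: write B = P · J · P⁻¹ where J is a Jordan canonical form, so e^{tB} = P · e^{tJ} · P⁻¹, and e^{tJ} can be computed block-by-block.

B has Jordan form
J =
  [-3,  1]
  [ 0, -3]
(up to reordering of blocks).

Per-block formulas:
  For a 2×2 Jordan block J_2(-3): exp(t · J_2(-3)) = e^(-3t)·(I + t·N), where N is the 2×2 nilpotent shift.

After assembling e^{tJ} and conjugating by P, we get:

e^{tB} =
  [-t*exp(-3*t) + exp(-3*t), t*exp(-3*t)]
  [-t*exp(-3*t), t*exp(-3*t) + exp(-3*t)]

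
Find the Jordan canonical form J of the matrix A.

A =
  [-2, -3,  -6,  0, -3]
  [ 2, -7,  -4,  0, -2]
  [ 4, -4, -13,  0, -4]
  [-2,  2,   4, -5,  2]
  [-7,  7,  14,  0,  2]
J_2(-5) ⊕ J_1(-5) ⊕ J_1(-5) ⊕ J_1(-5)

The characteristic polynomial is
  det(x·I − A) = x^5 + 25*x^4 + 250*x^3 + 1250*x^2 + 3125*x + 3125 = (x + 5)^5

Eigenvalues and multiplicities (the geometric multiplicity of λ is n − rank(A − λI), which equals the number of Jordan blocks for λ):
  λ = -5: algebraic multiplicity = 5, geometric multiplicity = 4

Determining the block sizes for each eigenvalue:
  λ = -5: 4 blocks summing to 5 forces exactly one block of size 2 and the rest size 1 → block sizes [2, 1, 1, 1]

Assembling the blocks gives a Jordan form
J =
  [-5,  1,  0,  0,  0]
  [ 0, -5,  0,  0,  0]
  [ 0,  0, -5,  0,  0]
  [ 0,  0,  0, -5,  0]
  [ 0,  0,  0,  0, -5]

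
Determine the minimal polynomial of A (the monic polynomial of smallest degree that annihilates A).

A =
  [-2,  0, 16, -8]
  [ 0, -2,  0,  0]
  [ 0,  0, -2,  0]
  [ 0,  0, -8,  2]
x^2 - 4

The characteristic polynomial is χ_A(x) = (x - 2)*(x + 2)^3, so the eigenvalues are known. The minimal polynomial is
  m_A(x) = Π_λ (x − λ)^{k_λ}
where k_λ is the size of the *largest* Jordan block for λ (equivalently, the smallest k with (A − λI)^k v = 0 for every generalised eigenvector v of λ).

  λ = -2: largest Jordan block has size 1, contributing (x + 2)
  λ = 2: largest Jordan block has size 1, contributing (x − 2)

So m_A(x) = (x - 2)*(x + 2) = x^2 - 4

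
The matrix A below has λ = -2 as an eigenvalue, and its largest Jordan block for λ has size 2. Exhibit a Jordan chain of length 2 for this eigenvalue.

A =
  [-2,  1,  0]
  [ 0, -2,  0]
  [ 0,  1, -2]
A Jordan chain for λ = -2 of length 2:
v_1 = (1, 0, 1)ᵀ
v_2 = (0, 1, 0)ᵀ

Let N = A − (-2)·I. We want v_2 with N^2 v_2 = 0 but N^1 v_2 ≠ 0; then v_{j-1} := N · v_j for j = 2, …, 2.

Pick v_2 = (0, 1, 0)ᵀ.
Then v_1 = N · v_2 = (1, 0, 1)ᵀ.

Sanity check: (A − (-2)·I) v_1 = (0, 0, 0)ᵀ = 0. ✓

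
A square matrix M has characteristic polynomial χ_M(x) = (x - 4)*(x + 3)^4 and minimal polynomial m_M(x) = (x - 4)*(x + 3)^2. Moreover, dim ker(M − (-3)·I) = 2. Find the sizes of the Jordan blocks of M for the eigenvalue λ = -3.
Block sizes for λ = -3: [2, 2]

Step 1 — from the characteristic polynomial, algebraic multiplicity of λ = -3 is 4. From dim ker(M − (-3)·I) = 2, there are exactly 2 Jordan blocks for λ = -3.
Step 2 — from the minimal polynomial, the factor (x + 3)^2 tells us the largest block for λ = -3 has size 2.
Step 3 — with total size 4, 2 blocks, and largest block 2, the block sizes (in nonincreasing order) are [2, 2].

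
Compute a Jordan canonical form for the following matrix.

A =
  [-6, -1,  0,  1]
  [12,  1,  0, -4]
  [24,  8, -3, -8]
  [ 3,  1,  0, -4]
J_2(-3) ⊕ J_1(-3) ⊕ J_1(-3)

The characteristic polynomial is
  det(x·I − A) = x^4 + 12*x^3 + 54*x^2 + 108*x + 81 = (x + 3)^4

Eigenvalues and multiplicities (the geometric multiplicity of λ is n − rank(A − λI), which equals the number of Jordan blocks for λ):
  λ = -3: algebraic multiplicity = 4, geometric multiplicity = 3

Determining the block sizes for each eigenvalue:
  λ = -3: 3 blocks summing to 4 forces exactly one block of size 2 and the rest size 1 → block sizes [2, 1, 1]

Assembling the blocks gives a Jordan form
J =
  [-3,  1,  0,  0]
  [ 0, -3,  0,  0]
  [ 0,  0, -3,  0]
  [ 0,  0,  0, -3]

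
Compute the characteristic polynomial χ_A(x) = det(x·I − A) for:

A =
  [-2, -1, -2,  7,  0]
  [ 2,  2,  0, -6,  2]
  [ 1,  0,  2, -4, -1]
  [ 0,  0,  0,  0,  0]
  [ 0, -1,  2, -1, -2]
x^5

Expanding det(x·I − A) (e.g. by cofactor expansion or by noting that A is similar to its Jordan form J, which has the same characteristic polynomial as A) gives
  χ_A(x) = x^5
which factors as x^5. The eigenvalues (with algebraic multiplicities) are λ = 0 with multiplicity 5.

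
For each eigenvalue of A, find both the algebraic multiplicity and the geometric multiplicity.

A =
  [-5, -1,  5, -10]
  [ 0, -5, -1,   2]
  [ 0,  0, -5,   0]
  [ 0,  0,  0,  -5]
λ = -5: alg = 4, geom = 2

Step 1 — factor the characteristic polynomial to read off the algebraic multiplicities:
  χ_A(x) = (x + 5)^4

Step 2 — compute geometric multiplicities via the rank-nullity identity g(λ) = n − rank(A − λI):
  rank(A − (-5)·I) = 2, so dim ker(A − (-5)·I) = n − 2 = 2

Summary:
  λ = -5: algebraic multiplicity = 4, geometric multiplicity = 2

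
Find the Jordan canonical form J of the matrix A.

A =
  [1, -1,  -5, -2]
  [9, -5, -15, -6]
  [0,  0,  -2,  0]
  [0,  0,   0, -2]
J_2(-2) ⊕ J_1(-2) ⊕ J_1(-2)

The characteristic polynomial is
  det(x·I − A) = x^4 + 8*x^3 + 24*x^2 + 32*x + 16 = (x + 2)^4

Eigenvalues and multiplicities (the geometric multiplicity of λ is n − rank(A − λI), which equals the number of Jordan blocks for λ):
  λ = -2: algebraic multiplicity = 4, geometric multiplicity = 3

Determining the block sizes for each eigenvalue:
  λ = -2: 3 blocks summing to 4 forces exactly one block of size 2 and the rest size 1 → block sizes [2, 1, 1]

Assembling the blocks gives a Jordan form
J =
  [-2,  1,  0,  0]
  [ 0, -2,  0,  0]
  [ 0,  0, -2,  0]
  [ 0,  0,  0, -2]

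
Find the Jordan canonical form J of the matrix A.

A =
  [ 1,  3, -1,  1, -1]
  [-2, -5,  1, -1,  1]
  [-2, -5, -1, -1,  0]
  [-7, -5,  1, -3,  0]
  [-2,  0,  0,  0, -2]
J_3(-2) ⊕ J_2(-2)

The characteristic polynomial is
  det(x·I − A) = x^5 + 10*x^4 + 40*x^3 + 80*x^2 + 80*x + 32 = (x + 2)^5

Eigenvalues and multiplicities (the geometric multiplicity of λ is n − rank(A − λI), which equals the number of Jordan blocks for λ):
  λ = -2: algebraic multiplicity = 5, geometric multiplicity = 2

Determining the block sizes for each eigenvalue:
  λ = -2: with am = 5 and gm = 2, the partition is not yet determined (e.g. several partitions of 5 into 2 parts exist). Let N = A − (-2)·I. Computing rank(N^1) = 3, rank(N^2) = 1, rank(N^3) = 0; the number of blocks of size ≥ j is rank(N^{j−1}) − rank(N^j), giving [2, 2, 1]. So we have 1 block(s) of size 3, 1 block(s) of size 2 → block sizes [3, 2]

Assembling the blocks gives a Jordan form
J =
  [-2,  1,  0,  0,  0]
  [ 0, -2,  1,  0,  0]
  [ 0,  0, -2,  0,  0]
  [ 0,  0,  0, -2,  1]
  [ 0,  0,  0,  0, -2]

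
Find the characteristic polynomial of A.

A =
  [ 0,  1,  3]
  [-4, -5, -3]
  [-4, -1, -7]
x^3 + 12*x^2 + 48*x + 64

Expanding det(x·I − A) (e.g. by cofactor expansion or by noting that A is similar to its Jordan form J, which has the same characteristic polynomial as A) gives
  χ_A(x) = x^3 + 12*x^2 + 48*x + 64
which factors as (x + 4)^3. The eigenvalues (with algebraic multiplicities) are λ = -4 with multiplicity 3.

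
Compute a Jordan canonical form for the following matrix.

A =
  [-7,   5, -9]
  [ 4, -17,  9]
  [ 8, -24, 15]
J_3(-3)

The characteristic polynomial is
  det(x·I − A) = x^3 + 9*x^2 + 27*x + 27 = (x + 3)^3

Eigenvalues and multiplicities (the geometric multiplicity of λ is n − rank(A − λI), which equals the number of Jordan blocks for λ):
  λ = -3: algebraic multiplicity = 3, geometric multiplicity = 1

Determining the block sizes for each eigenvalue:
  λ = -3: one block (gm = 1), so the single block has size am = 3 → block sizes [3]

Assembling the blocks gives a Jordan form
J =
  [-3,  1,  0]
  [ 0, -3,  1]
  [ 0,  0, -3]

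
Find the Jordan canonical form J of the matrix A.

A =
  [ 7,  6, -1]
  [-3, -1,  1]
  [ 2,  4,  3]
J_3(3)

The characteristic polynomial is
  det(x·I − A) = x^3 - 9*x^2 + 27*x - 27 = (x - 3)^3

Eigenvalues and multiplicities (the geometric multiplicity of λ is n − rank(A − λI), which equals the number of Jordan blocks for λ):
  λ = 3: algebraic multiplicity = 3, geometric multiplicity = 1

Determining the block sizes for each eigenvalue:
  λ = 3: one block (gm = 1), so the single block has size am = 3 → block sizes [3]

Assembling the blocks gives a Jordan form
J =
  [3, 1, 0]
  [0, 3, 1]
  [0, 0, 3]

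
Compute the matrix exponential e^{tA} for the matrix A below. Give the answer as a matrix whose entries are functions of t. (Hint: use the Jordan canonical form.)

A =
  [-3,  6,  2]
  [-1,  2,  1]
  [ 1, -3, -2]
e^{tA} =
  [-2*t*exp(-t) + exp(-t), 6*t*exp(-t), 2*t*exp(-t)]
  [-t*exp(-t), 3*t*exp(-t) + exp(-t), t*exp(-t)]
  [t*exp(-t), -3*t*exp(-t), -t*exp(-t) + exp(-t)]

Strategy: write A = P · J · P⁻¹ where J is a Jordan canonical form, so e^{tA} = P · e^{tJ} · P⁻¹, and e^{tJ} can be computed block-by-block.

A has Jordan form
J =
  [-1,  1,  0]
  [ 0, -1,  0]
  [ 0,  0, -1]
(up to reordering of blocks).

Per-block formulas:
  For a 2×2 Jordan block J_2(-1): exp(t · J_2(-1)) = e^(-1t)·(I + t·N), where N is the 2×2 nilpotent shift.
  For a 1×1 block at λ = -1: exp(t · [-1]) = [e^(-1t)].

After assembling e^{tJ} and conjugating by P, we get:

e^{tA} =
  [-2*t*exp(-t) + exp(-t), 6*t*exp(-t), 2*t*exp(-t)]
  [-t*exp(-t), 3*t*exp(-t) + exp(-t), t*exp(-t)]
  [t*exp(-t), -3*t*exp(-t), -t*exp(-t) + exp(-t)]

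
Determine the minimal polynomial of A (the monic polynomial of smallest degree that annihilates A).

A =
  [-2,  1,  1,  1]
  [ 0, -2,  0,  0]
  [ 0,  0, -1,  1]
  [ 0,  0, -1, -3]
x^2 + 4*x + 4

The characteristic polynomial is χ_A(x) = (x + 2)^4, so the eigenvalues are known. The minimal polynomial is
  m_A(x) = Π_λ (x − λ)^{k_λ}
where k_λ is the size of the *largest* Jordan block for λ (equivalently, the smallest k with (A − λI)^k v = 0 for every generalised eigenvector v of λ).

  λ = -2: largest Jordan block has size 2, contributing (x + 2)^2

So m_A(x) = (x + 2)^2 = x^2 + 4*x + 4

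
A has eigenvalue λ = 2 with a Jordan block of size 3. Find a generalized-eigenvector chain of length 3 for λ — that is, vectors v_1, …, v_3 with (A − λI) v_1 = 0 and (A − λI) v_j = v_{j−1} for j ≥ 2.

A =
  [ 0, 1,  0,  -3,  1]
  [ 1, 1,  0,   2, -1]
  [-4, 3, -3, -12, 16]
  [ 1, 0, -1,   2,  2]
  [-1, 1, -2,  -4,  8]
A Jordan chain for λ = 2 of length 3:
v_1 = (-1, 1, -1, 1, 0)ᵀ
v_2 = (1, -1, -2, -1, -1)ᵀ
v_3 = (0, 1, 1, 0, 0)ᵀ

Let N = A − (2)·I. We want v_3 with N^3 v_3 = 0 but N^2 v_3 ≠ 0; then v_{j-1} := N · v_j for j = 3, …, 2.

Pick v_3 = (0, 1, 1, 0, 0)ᵀ.
Then v_2 = N · v_3 = (1, -1, -2, -1, -1)ᵀ.
Then v_1 = N · v_2 = (-1, 1, -1, 1, 0)ᵀ.

Sanity check: (A − (2)·I) v_1 = (0, 0, 0, 0, 0)ᵀ = 0. ✓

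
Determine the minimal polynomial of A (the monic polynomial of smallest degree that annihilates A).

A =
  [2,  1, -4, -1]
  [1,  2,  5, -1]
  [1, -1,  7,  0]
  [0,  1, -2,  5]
x^3 - 12*x^2 + 48*x - 64

The characteristic polynomial is χ_A(x) = (x - 4)^4, so the eigenvalues are known. The minimal polynomial is
  m_A(x) = Π_λ (x − λ)^{k_λ}
where k_λ is the size of the *largest* Jordan block for λ (equivalently, the smallest k with (A − λI)^k v = 0 for every generalised eigenvector v of λ).

  λ = 4: largest Jordan block has size 3, contributing (x − 4)^3

So m_A(x) = (x - 4)^3 = x^3 - 12*x^2 + 48*x - 64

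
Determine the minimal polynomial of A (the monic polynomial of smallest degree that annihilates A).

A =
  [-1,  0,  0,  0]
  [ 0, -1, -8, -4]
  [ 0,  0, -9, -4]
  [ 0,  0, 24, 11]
x^2 - 2*x - 3

The characteristic polynomial is χ_A(x) = (x - 3)*(x + 1)^3, so the eigenvalues are known. The minimal polynomial is
  m_A(x) = Π_λ (x − λ)^{k_λ}
where k_λ is the size of the *largest* Jordan block for λ (equivalently, the smallest k with (A − λI)^k v = 0 for every generalised eigenvector v of λ).

  λ = -1: largest Jordan block has size 1, contributing (x + 1)
  λ = 3: largest Jordan block has size 1, contributing (x − 3)

So m_A(x) = (x - 3)*(x + 1) = x^2 - 2*x - 3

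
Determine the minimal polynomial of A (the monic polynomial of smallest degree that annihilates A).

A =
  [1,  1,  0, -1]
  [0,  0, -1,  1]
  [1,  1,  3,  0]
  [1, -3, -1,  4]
x^2 - 4*x + 4

The characteristic polynomial is χ_A(x) = (x - 2)^4, so the eigenvalues are known. The minimal polynomial is
  m_A(x) = Π_λ (x − λ)^{k_λ}
where k_λ is the size of the *largest* Jordan block for λ (equivalently, the smallest k with (A − λI)^k v = 0 for every generalised eigenvector v of λ).

  λ = 2: largest Jordan block has size 2, contributing (x − 2)^2

So m_A(x) = (x - 2)^2 = x^2 - 4*x + 4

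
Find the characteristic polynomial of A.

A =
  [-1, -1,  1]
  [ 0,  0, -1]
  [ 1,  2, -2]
x^3 + 3*x^2 + 3*x + 1

Expanding det(x·I − A) (e.g. by cofactor expansion or by noting that A is similar to its Jordan form J, which has the same characteristic polynomial as A) gives
  χ_A(x) = x^3 + 3*x^2 + 3*x + 1
which factors as (x + 1)^3. The eigenvalues (with algebraic multiplicities) are λ = -1 with multiplicity 3.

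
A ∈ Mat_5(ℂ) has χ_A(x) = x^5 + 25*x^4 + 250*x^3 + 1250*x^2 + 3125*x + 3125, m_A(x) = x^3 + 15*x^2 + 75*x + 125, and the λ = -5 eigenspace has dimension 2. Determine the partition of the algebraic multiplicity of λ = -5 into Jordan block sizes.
Block sizes for λ = -5: [3, 2]

Step 1 — from the characteristic polynomial, algebraic multiplicity of λ = -5 is 5. From dim ker(A − (-5)·I) = 2, there are exactly 2 Jordan blocks for λ = -5.
Step 2 — from the minimal polynomial, the factor (x + 5)^3 tells us the largest block for λ = -5 has size 3.
Step 3 — with total size 5, 2 blocks, and largest block 3, the block sizes (in nonincreasing order) are [3, 2].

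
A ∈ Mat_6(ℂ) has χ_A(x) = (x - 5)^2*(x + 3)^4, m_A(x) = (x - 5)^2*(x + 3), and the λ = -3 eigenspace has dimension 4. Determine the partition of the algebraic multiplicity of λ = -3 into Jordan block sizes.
Block sizes for λ = -3: [1, 1, 1, 1]

Step 1 — from the characteristic polynomial, algebraic multiplicity of λ = -3 is 4. From dim ker(A − (-3)·I) = 4, there are exactly 4 Jordan blocks for λ = -3.
Step 2 — from the minimal polynomial, the factor (x + 3) tells us the largest block for λ = -3 has size 1.
Step 3 — with total size 4, 4 blocks, and largest block 1, the block sizes (in nonincreasing order) are [1, 1, 1, 1].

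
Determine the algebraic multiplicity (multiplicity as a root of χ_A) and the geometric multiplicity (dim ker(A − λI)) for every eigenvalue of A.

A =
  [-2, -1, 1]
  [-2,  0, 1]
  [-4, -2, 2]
λ = 0: alg = 3, geom = 1

Step 1 — factor the characteristic polynomial to read off the algebraic multiplicities:
  χ_A(x) = x^3

Step 2 — compute geometric multiplicities via the rank-nullity identity g(λ) = n − rank(A − λI):
  rank(A − (0)·I) = 2, so dim ker(A − (0)·I) = n − 2 = 1

Summary:
  λ = 0: algebraic multiplicity = 3, geometric multiplicity = 1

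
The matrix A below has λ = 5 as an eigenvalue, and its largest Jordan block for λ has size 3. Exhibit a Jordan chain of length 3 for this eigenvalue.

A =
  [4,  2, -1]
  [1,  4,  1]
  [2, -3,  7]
A Jordan chain for λ = 5 of length 3:
v_1 = (1, 0, -1)ᵀ
v_2 = (-1, 1, 2)ᵀ
v_3 = (1, 0, 0)ᵀ

Let N = A − (5)·I. We want v_3 with N^3 v_3 = 0 but N^2 v_3 ≠ 0; then v_{j-1} := N · v_j for j = 3, …, 2.

Pick v_3 = (1, 0, 0)ᵀ.
Then v_2 = N · v_3 = (-1, 1, 2)ᵀ.
Then v_1 = N · v_2 = (1, 0, -1)ᵀ.

Sanity check: (A − (5)·I) v_1 = (0, 0, 0)ᵀ = 0. ✓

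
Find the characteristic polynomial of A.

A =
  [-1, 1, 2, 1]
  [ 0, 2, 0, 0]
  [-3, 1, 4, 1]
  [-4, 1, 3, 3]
x^4 - 8*x^3 + 24*x^2 - 32*x + 16

Expanding det(x·I − A) (e.g. by cofactor expansion or by noting that A is similar to its Jordan form J, which has the same characteristic polynomial as A) gives
  χ_A(x) = x^4 - 8*x^3 + 24*x^2 - 32*x + 16
which factors as (x - 2)^4. The eigenvalues (with algebraic multiplicities) are λ = 2 with multiplicity 4.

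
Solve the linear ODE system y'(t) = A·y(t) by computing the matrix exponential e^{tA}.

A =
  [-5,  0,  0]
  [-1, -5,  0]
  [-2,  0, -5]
e^{tA} =
  [exp(-5*t), 0, 0]
  [-t*exp(-5*t), exp(-5*t), 0]
  [-2*t*exp(-5*t), 0, exp(-5*t)]

Strategy: write A = P · J · P⁻¹ where J is a Jordan canonical form, so e^{tA} = P · e^{tJ} · P⁻¹, and e^{tJ} can be computed block-by-block.

A has Jordan form
J =
  [-5,  1,  0]
  [ 0, -5,  0]
  [ 0,  0, -5]
(up to reordering of blocks).

Per-block formulas:
  For a 2×2 Jordan block J_2(-5): exp(t · J_2(-5)) = e^(-5t)·(I + t·N), where N is the 2×2 nilpotent shift.
  For a 1×1 block at λ = -5: exp(t · [-5]) = [e^(-5t)].

After assembling e^{tJ} and conjugating by P, we get:

e^{tA} =
  [exp(-5*t), 0, 0]
  [-t*exp(-5*t), exp(-5*t), 0]
  [-2*t*exp(-5*t), 0, exp(-5*t)]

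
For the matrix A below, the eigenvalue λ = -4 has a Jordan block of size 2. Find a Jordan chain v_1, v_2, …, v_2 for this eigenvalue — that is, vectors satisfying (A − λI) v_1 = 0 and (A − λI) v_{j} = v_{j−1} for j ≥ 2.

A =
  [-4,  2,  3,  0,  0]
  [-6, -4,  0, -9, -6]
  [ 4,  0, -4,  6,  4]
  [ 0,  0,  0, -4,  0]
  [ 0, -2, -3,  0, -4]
A Jordan chain for λ = -4 of length 2:
v_1 = (0, -6, 4, 0, 0)ᵀ
v_2 = (1, 0, 0, 0, 0)ᵀ

Let N = A − (-4)·I. We want v_2 with N^2 v_2 = 0 but N^1 v_2 ≠ 0; then v_{j-1} := N · v_j for j = 2, …, 2.

Pick v_2 = (1, 0, 0, 0, 0)ᵀ.
Then v_1 = N · v_2 = (0, -6, 4, 0, 0)ᵀ.

Sanity check: (A − (-4)·I) v_1 = (0, 0, 0, 0, 0)ᵀ = 0. ✓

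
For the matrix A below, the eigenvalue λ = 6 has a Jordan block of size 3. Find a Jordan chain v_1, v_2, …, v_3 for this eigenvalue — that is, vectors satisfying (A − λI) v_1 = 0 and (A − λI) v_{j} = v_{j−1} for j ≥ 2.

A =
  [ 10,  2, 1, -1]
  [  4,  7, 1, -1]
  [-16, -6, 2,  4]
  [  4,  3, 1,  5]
A Jordan chain for λ = 6 of length 3:
v_1 = (4, 0, -8, 8)ᵀ
v_2 = (4, 4, -16, 4)ᵀ
v_3 = (1, 0, 0, 0)ᵀ

Let N = A − (6)·I. We want v_3 with N^3 v_3 = 0 but N^2 v_3 ≠ 0; then v_{j-1} := N · v_j for j = 3, …, 2.

Pick v_3 = (1, 0, 0, 0)ᵀ.
Then v_2 = N · v_3 = (4, 4, -16, 4)ᵀ.
Then v_1 = N · v_2 = (4, 0, -8, 8)ᵀ.

Sanity check: (A − (6)·I) v_1 = (0, 0, 0, 0)ᵀ = 0. ✓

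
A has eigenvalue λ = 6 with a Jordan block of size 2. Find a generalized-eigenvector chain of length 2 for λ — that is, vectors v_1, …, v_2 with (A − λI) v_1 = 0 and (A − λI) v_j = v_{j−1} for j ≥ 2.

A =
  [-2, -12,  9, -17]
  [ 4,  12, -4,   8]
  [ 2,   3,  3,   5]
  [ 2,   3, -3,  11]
A Jordan chain for λ = 6 of length 2:
v_1 = (-8, 4, 2, 2)ᵀ
v_2 = (1, 0, 0, 0)ᵀ

Let N = A − (6)·I. We want v_2 with N^2 v_2 = 0 but N^1 v_2 ≠ 0; then v_{j-1} := N · v_j for j = 2, …, 2.

Pick v_2 = (1, 0, 0, 0)ᵀ.
Then v_1 = N · v_2 = (-8, 4, 2, 2)ᵀ.

Sanity check: (A − (6)·I) v_1 = (0, 0, 0, 0)ᵀ = 0. ✓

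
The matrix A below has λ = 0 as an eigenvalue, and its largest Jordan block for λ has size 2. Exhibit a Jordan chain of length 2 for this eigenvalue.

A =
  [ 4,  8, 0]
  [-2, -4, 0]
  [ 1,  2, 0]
A Jordan chain for λ = 0 of length 2:
v_1 = (4, -2, 1)ᵀ
v_2 = (1, 0, 0)ᵀ

Let N = A − (0)·I. We want v_2 with N^2 v_2 = 0 but N^1 v_2 ≠ 0; then v_{j-1} := N · v_j for j = 2, …, 2.

Pick v_2 = (1, 0, 0)ᵀ.
Then v_1 = N · v_2 = (4, -2, 1)ᵀ.

Sanity check: (A − (0)·I) v_1 = (0, 0, 0)ᵀ = 0. ✓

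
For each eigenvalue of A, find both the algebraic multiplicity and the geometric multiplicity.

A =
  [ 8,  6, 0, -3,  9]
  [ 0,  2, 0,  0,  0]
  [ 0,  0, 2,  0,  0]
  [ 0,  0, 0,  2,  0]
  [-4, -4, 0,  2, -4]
λ = 2: alg = 5, geom = 4

Step 1 — factor the characteristic polynomial to read off the algebraic multiplicities:
  χ_A(x) = (x - 2)^5

Step 2 — compute geometric multiplicities via the rank-nullity identity g(λ) = n − rank(A − λI):
  rank(A − (2)·I) = 1, so dim ker(A − (2)·I) = n − 1 = 4

Summary:
  λ = 2: algebraic multiplicity = 5, geometric multiplicity = 4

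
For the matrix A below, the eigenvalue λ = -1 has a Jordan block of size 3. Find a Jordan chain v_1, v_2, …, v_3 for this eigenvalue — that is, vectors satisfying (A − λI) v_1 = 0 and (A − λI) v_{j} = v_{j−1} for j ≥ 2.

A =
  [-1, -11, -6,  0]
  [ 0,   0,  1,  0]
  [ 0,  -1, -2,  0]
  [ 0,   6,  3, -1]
A Jordan chain for λ = -1 of length 3:
v_1 = (-5, 0, 0, 3)ᵀ
v_2 = (-11, 1, -1, 6)ᵀ
v_3 = (0, 1, 0, 0)ᵀ

Let N = A − (-1)·I. We want v_3 with N^3 v_3 = 0 but N^2 v_3 ≠ 0; then v_{j-1} := N · v_j for j = 3, …, 2.

Pick v_3 = (0, 1, 0, 0)ᵀ.
Then v_2 = N · v_3 = (-11, 1, -1, 6)ᵀ.
Then v_1 = N · v_2 = (-5, 0, 0, 3)ᵀ.

Sanity check: (A − (-1)·I) v_1 = (0, 0, 0, 0)ᵀ = 0. ✓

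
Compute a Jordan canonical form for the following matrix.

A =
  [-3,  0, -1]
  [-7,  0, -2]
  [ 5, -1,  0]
J_3(-1)

The characteristic polynomial is
  det(x·I − A) = x^3 + 3*x^2 + 3*x + 1 = (x + 1)^3

Eigenvalues and multiplicities (the geometric multiplicity of λ is n − rank(A − λI), which equals the number of Jordan blocks for λ):
  λ = -1: algebraic multiplicity = 3, geometric multiplicity = 1

Determining the block sizes for each eigenvalue:
  λ = -1: one block (gm = 1), so the single block has size am = 3 → block sizes [3]

Assembling the blocks gives a Jordan form
J =
  [-1,  1,  0]
  [ 0, -1,  1]
  [ 0,  0, -1]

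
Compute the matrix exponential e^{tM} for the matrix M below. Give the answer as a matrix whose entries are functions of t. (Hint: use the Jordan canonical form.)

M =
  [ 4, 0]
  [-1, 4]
e^{tM} =
  [exp(4*t), 0]
  [-t*exp(4*t), exp(4*t)]

Strategy: write M = P · J · P⁻¹ where J is a Jordan canonical form, so e^{tM} = P · e^{tJ} · P⁻¹, and e^{tJ} can be computed block-by-block.

M has Jordan form
J =
  [4, 1]
  [0, 4]
(up to reordering of blocks).

Per-block formulas:
  For a 2×2 Jordan block J_2(4): exp(t · J_2(4)) = e^(4t)·(I + t·N), where N is the 2×2 nilpotent shift.

After assembling e^{tJ} and conjugating by P, we get:

e^{tM} =
  [exp(4*t), 0]
  [-t*exp(4*t), exp(4*t)]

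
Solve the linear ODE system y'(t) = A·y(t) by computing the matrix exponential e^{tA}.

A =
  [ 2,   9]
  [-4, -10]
e^{tA} =
  [6*t*exp(-4*t) + exp(-4*t), 9*t*exp(-4*t)]
  [-4*t*exp(-4*t), -6*t*exp(-4*t) + exp(-4*t)]

Strategy: write A = P · J · P⁻¹ where J is a Jordan canonical form, so e^{tA} = P · e^{tJ} · P⁻¹, and e^{tJ} can be computed block-by-block.

A has Jordan form
J =
  [-4,  1]
  [ 0, -4]
(up to reordering of blocks).

Per-block formulas:
  For a 2×2 Jordan block J_2(-4): exp(t · J_2(-4)) = e^(-4t)·(I + t·N), where N is the 2×2 nilpotent shift.

After assembling e^{tJ} and conjugating by P, we get:

e^{tA} =
  [6*t*exp(-4*t) + exp(-4*t), 9*t*exp(-4*t)]
  [-4*t*exp(-4*t), -6*t*exp(-4*t) + exp(-4*t)]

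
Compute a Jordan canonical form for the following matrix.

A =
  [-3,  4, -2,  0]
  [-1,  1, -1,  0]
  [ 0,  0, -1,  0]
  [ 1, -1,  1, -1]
J_3(-1) ⊕ J_1(-1)

The characteristic polynomial is
  det(x·I − A) = x^4 + 4*x^3 + 6*x^2 + 4*x + 1 = (x + 1)^4

Eigenvalues and multiplicities (the geometric multiplicity of λ is n − rank(A − λI), which equals the number of Jordan blocks for λ):
  λ = -1: algebraic multiplicity = 4, geometric multiplicity = 2

Determining the block sizes for each eigenvalue:
  λ = -1: with am = 4 and gm = 2, the partition is not yet determined (e.g. several partitions of 4 into 2 parts exist). Let N = A − (-1)·I. Computing rank(N^1) = 2, rank(N^2) = 1, rank(N^3) = 0; the number of blocks of size ≥ j is rank(N^{j−1}) − rank(N^j), giving [2, 1, 1]. So we have 1 block(s) of size 3, 1 block(s) of size 1 → block sizes [3, 1]

Assembling the blocks gives a Jordan form
J =
  [-1,  1,  0,  0]
  [ 0, -1,  1,  0]
  [ 0,  0, -1,  0]
  [ 0,  0,  0, -1]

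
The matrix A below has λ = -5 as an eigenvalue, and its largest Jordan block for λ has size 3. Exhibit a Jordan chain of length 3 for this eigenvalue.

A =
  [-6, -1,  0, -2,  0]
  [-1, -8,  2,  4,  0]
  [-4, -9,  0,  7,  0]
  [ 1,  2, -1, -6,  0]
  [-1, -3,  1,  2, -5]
A Jordan chain for λ = -5 of length 3:
v_1 = (0, 0, 0, 0, 2)ᵀ
v_2 = (-1, -1, -4, 1, -1)ᵀ
v_3 = (1, 0, 0, 0, 0)ᵀ

Let N = A − (-5)·I. We want v_3 with N^3 v_3 = 0 but N^2 v_3 ≠ 0; then v_{j-1} := N · v_j for j = 3, …, 2.

Pick v_3 = (1, 0, 0, 0, 0)ᵀ.
Then v_2 = N · v_3 = (-1, -1, -4, 1, -1)ᵀ.
Then v_1 = N · v_2 = (0, 0, 0, 0, 2)ᵀ.

Sanity check: (A − (-5)·I) v_1 = (0, 0, 0, 0, 0)ᵀ = 0. ✓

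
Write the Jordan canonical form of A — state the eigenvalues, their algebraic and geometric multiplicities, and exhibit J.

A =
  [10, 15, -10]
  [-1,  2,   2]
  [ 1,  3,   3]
J_2(5) ⊕ J_1(5)

The characteristic polynomial is
  det(x·I − A) = x^3 - 15*x^2 + 75*x - 125 = (x - 5)^3

Eigenvalues and multiplicities (the geometric multiplicity of λ is n − rank(A − λI), which equals the number of Jordan blocks for λ):
  λ = 5: algebraic multiplicity = 3, geometric multiplicity = 2

Determining the block sizes for each eigenvalue:
  λ = 5: 2 blocks summing to 3 forces exactly one block of size 2 and the rest size 1 → block sizes [2, 1]

Assembling the blocks gives a Jordan form
J =
  [5, 1, 0]
  [0, 5, 0]
  [0, 0, 5]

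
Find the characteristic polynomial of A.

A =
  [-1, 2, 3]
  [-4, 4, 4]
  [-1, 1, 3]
x^3 - 6*x^2 + 12*x - 8

Expanding det(x·I − A) (e.g. by cofactor expansion or by noting that A is similar to its Jordan form J, which has the same characteristic polynomial as A) gives
  χ_A(x) = x^3 - 6*x^2 + 12*x - 8
which factors as (x - 2)^3. The eigenvalues (with algebraic multiplicities) are λ = 2 with multiplicity 3.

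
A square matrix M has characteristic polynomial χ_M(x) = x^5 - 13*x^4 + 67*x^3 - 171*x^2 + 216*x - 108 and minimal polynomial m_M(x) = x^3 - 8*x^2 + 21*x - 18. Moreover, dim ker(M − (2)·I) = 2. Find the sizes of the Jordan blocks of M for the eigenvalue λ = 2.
Block sizes for λ = 2: [1, 1]

Step 1 — from the characteristic polynomial, algebraic multiplicity of λ = 2 is 2. From dim ker(M − (2)·I) = 2, there are exactly 2 Jordan blocks for λ = 2.
Step 2 — from the minimal polynomial, the factor (x − 2) tells us the largest block for λ = 2 has size 1.
Step 3 — with total size 2, 2 blocks, and largest block 1, the block sizes (in nonincreasing order) are [1, 1].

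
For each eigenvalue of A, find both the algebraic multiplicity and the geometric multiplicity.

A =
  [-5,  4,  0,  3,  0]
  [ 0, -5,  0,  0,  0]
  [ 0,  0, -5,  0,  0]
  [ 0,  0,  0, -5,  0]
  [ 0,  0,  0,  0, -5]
λ = -5: alg = 5, geom = 4

Step 1 — factor the characteristic polynomial to read off the algebraic multiplicities:
  χ_A(x) = (x + 5)^5

Step 2 — compute geometric multiplicities via the rank-nullity identity g(λ) = n − rank(A − λI):
  rank(A − (-5)·I) = 1, so dim ker(A − (-5)·I) = n − 1 = 4

Summary:
  λ = -5: algebraic multiplicity = 5, geometric multiplicity = 4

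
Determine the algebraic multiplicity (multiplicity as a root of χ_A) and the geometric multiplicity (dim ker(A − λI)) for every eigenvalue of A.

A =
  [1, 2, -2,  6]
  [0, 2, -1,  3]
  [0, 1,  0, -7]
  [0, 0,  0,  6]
λ = 1: alg = 3, geom = 2; λ = 6: alg = 1, geom = 1

Step 1 — factor the characteristic polynomial to read off the algebraic multiplicities:
  χ_A(x) = (x - 6)*(x - 1)^3

Step 2 — compute geometric multiplicities via the rank-nullity identity g(λ) = n − rank(A − λI):
  rank(A − (1)·I) = 2, so dim ker(A − (1)·I) = n − 2 = 2
  rank(A − (6)·I) = 3, so dim ker(A − (6)·I) = n − 3 = 1

Summary:
  λ = 1: algebraic multiplicity = 3, geometric multiplicity = 2
  λ = 6: algebraic multiplicity = 1, geometric multiplicity = 1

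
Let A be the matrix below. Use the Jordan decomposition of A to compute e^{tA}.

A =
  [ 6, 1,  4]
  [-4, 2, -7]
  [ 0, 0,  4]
e^{tA} =
  [2*t*exp(4*t) + exp(4*t), t*exp(4*t), t^2*exp(4*t)/2 + 4*t*exp(4*t)]
  [-4*t*exp(4*t), -2*t*exp(4*t) + exp(4*t), -t^2*exp(4*t) - 7*t*exp(4*t)]
  [0, 0, exp(4*t)]

Strategy: write A = P · J · P⁻¹ where J is a Jordan canonical form, so e^{tA} = P · e^{tJ} · P⁻¹, and e^{tJ} can be computed block-by-block.

A has Jordan form
J =
  [4, 1, 0]
  [0, 4, 1]
  [0, 0, 4]
(up to reordering of blocks).

Per-block formulas:
  For a 3×3 Jordan block J_3(4): exp(t · J_3(4)) = e^(4t)·(I + t·N + (t^2/2)·N^2), where N is the 3×3 nilpotent shift.

After assembling e^{tJ} and conjugating by P, we get:

e^{tA} =
  [2*t*exp(4*t) + exp(4*t), t*exp(4*t), t^2*exp(4*t)/2 + 4*t*exp(4*t)]
  [-4*t*exp(4*t), -2*t*exp(4*t) + exp(4*t), -t^2*exp(4*t) - 7*t*exp(4*t)]
  [0, 0, exp(4*t)]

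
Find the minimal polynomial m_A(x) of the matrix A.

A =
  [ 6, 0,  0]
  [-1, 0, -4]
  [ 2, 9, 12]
x^3 - 18*x^2 + 108*x - 216

The characteristic polynomial is χ_A(x) = (x - 6)^3, so the eigenvalues are known. The minimal polynomial is
  m_A(x) = Π_λ (x − λ)^{k_λ}
where k_λ is the size of the *largest* Jordan block for λ (equivalently, the smallest k with (A − λI)^k v = 0 for every generalised eigenvector v of λ).

  λ = 6: largest Jordan block has size 3, contributing (x − 6)^3

So m_A(x) = (x - 6)^3 = x^3 - 18*x^2 + 108*x - 216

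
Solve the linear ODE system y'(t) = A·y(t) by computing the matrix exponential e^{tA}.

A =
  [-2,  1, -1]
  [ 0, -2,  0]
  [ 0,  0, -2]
e^{tA} =
  [exp(-2*t), t*exp(-2*t), -t*exp(-2*t)]
  [0, exp(-2*t), 0]
  [0, 0, exp(-2*t)]

Strategy: write A = P · J · P⁻¹ where J is a Jordan canonical form, so e^{tA} = P · e^{tJ} · P⁻¹, and e^{tJ} can be computed block-by-block.

A has Jordan form
J =
  [-2,  1,  0]
  [ 0, -2,  0]
  [ 0,  0, -2]
(up to reordering of blocks).

Per-block formulas:
  For a 1×1 block at λ = -2: exp(t · [-2]) = [e^(-2t)].
  For a 2×2 Jordan block J_2(-2): exp(t · J_2(-2)) = e^(-2t)·(I + t·N), where N is the 2×2 nilpotent shift.

After assembling e^{tJ} and conjugating by P, we get:

e^{tA} =
  [exp(-2*t), t*exp(-2*t), -t*exp(-2*t)]
  [0, exp(-2*t), 0]
  [0, 0, exp(-2*t)]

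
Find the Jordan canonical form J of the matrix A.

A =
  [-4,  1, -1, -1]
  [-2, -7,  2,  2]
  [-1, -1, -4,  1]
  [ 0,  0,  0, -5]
J_2(-5) ⊕ J_1(-5) ⊕ J_1(-5)

The characteristic polynomial is
  det(x·I − A) = x^4 + 20*x^3 + 150*x^2 + 500*x + 625 = (x + 5)^4

Eigenvalues and multiplicities (the geometric multiplicity of λ is n − rank(A − λI), which equals the number of Jordan blocks for λ):
  λ = -5: algebraic multiplicity = 4, geometric multiplicity = 3

Determining the block sizes for each eigenvalue:
  λ = -5: 3 blocks summing to 4 forces exactly one block of size 2 and the rest size 1 → block sizes [2, 1, 1]

Assembling the blocks gives a Jordan form
J =
  [-5,  1,  0,  0]
  [ 0, -5,  0,  0]
  [ 0,  0, -5,  0]
  [ 0,  0,  0, -5]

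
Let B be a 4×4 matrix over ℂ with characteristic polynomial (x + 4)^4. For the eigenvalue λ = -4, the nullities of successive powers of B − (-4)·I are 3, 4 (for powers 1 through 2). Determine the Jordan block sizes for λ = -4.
Block sizes for λ = -4: [2, 1, 1]

From the dimensions of kernels of powers, the number of Jordan blocks of size at least j is d_j − d_{j−1} where d_j = dim ker(N^j) (with d_0 = 0). Computing the differences gives [3, 1].
The number of blocks of size exactly k is (#blocks of size ≥ k) − (#blocks of size ≥ k + 1), so the partition is: 2 block(s) of size 1, 1 block(s) of size 2.
In nonincreasing order the block sizes are [2, 1, 1].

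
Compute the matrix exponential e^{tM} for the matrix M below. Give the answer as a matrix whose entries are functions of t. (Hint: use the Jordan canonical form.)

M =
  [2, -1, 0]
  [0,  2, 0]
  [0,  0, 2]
e^{tM} =
  [exp(2*t), -t*exp(2*t), 0]
  [0, exp(2*t), 0]
  [0, 0, exp(2*t)]

Strategy: write M = P · J · P⁻¹ where J is a Jordan canonical form, so e^{tM} = P · e^{tJ} · P⁻¹, and e^{tJ} can be computed block-by-block.

M has Jordan form
J =
  [2, 1, 0]
  [0, 2, 0]
  [0, 0, 2]
(up to reordering of blocks).

Per-block formulas:
  For a 1×1 block at λ = 2: exp(t · [2]) = [e^(2t)].
  For a 2×2 Jordan block J_2(2): exp(t · J_2(2)) = e^(2t)·(I + t·N), where N is the 2×2 nilpotent shift.

After assembling e^{tJ} and conjugating by P, we get:

e^{tM} =
  [exp(2*t), -t*exp(2*t), 0]
  [0, exp(2*t), 0]
  [0, 0, exp(2*t)]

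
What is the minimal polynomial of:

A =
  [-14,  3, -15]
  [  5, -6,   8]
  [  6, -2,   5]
x^3 + 15*x^2 + 75*x + 125

The characteristic polynomial is χ_A(x) = (x + 5)^3, so the eigenvalues are known. The minimal polynomial is
  m_A(x) = Π_λ (x − λ)^{k_λ}
where k_λ is the size of the *largest* Jordan block for λ (equivalently, the smallest k with (A − λI)^k v = 0 for every generalised eigenvector v of λ).

  λ = -5: largest Jordan block has size 3, contributing (x + 5)^3

So m_A(x) = (x + 5)^3 = x^3 + 15*x^2 + 75*x + 125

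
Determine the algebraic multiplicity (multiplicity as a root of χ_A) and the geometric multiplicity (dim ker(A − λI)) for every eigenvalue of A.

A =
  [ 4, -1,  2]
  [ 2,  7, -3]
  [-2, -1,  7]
λ = 6: alg = 3, geom = 1

Step 1 — factor the characteristic polynomial to read off the algebraic multiplicities:
  χ_A(x) = (x - 6)^3

Step 2 — compute geometric multiplicities via the rank-nullity identity g(λ) = n − rank(A − λI):
  rank(A − (6)·I) = 2, so dim ker(A − (6)·I) = n − 2 = 1

Summary:
  λ = 6: algebraic multiplicity = 3, geometric multiplicity = 1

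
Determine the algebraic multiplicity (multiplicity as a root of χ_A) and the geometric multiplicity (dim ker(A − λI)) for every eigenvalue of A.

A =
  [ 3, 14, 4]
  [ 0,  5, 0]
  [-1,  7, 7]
λ = 5: alg = 3, geom = 2

Step 1 — factor the characteristic polynomial to read off the algebraic multiplicities:
  χ_A(x) = (x - 5)^3

Step 2 — compute geometric multiplicities via the rank-nullity identity g(λ) = n − rank(A − λI):
  rank(A − (5)·I) = 1, so dim ker(A − (5)·I) = n − 1 = 2

Summary:
  λ = 5: algebraic multiplicity = 3, geometric multiplicity = 2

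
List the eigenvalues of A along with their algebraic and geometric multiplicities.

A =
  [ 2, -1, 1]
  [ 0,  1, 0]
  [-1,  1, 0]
λ = 1: alg = 3, geom = 2

Step 1 — factor the characteristic polynomial to read off the algebraic multiplicities:
  χ_A(x) = (x - 1)^3

Step 2 — compute geometric multiplicities via the rank-nullity identity g(λ) = n − rank(A − λI):
  rank(A − (1)·I) = 1, so dim ker(A − (1)·I) = n − 1 = 2

Summary:
  λ = 1: algebraic multiplicity = 3, geometric multiplicity = 2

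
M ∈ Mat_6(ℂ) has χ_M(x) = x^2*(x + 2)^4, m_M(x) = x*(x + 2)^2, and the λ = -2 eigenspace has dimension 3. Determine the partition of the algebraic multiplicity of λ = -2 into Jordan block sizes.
Block sizes for λ = -2: [2, 1, 1]

Step 1 — from the characteristic polynomial, algebraic multiplicity of λ = -2 is 4. From dim ker(M − (-2)·I) = 3, there are exactly 3 Jordan blocks for λ = -2.
Step 2 — from the minimal polynomial, the factor (x + 2)^2 tells us the largest block for λ = -2 has size 2.
Step 3 — with total size 4, 3 blocks, and largest block 2, the block sizes (in nonincreasing order) are [2, 1, 1].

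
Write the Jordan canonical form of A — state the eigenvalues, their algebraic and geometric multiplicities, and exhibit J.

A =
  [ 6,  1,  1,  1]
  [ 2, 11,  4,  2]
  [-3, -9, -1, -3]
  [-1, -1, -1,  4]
J_3(5) ⊕ J_1(5)

The characteristic polynomial is
  det(x·I − A) = x^4 - 20*x^3 + 150*x^2 - 500*x + 625 = (x - 5)^4

Eigenvalues and multiplicities (the geometric multiplicity of λ is n − rank(A − λI), which equals the number of Jordan blocks for λ):
  λ = 5: algebraic multiplicity = 4, geometric multiplicity = 2

Determining the block sizes for each eigenvalue:
  λ = 5: with am = 4 and gm = 2, the partition is not yet determined (e.g. several partitions of 4 into 2 parts exist). Let N = A − (5)·I. Computing rank(N^1) = 2, rank(N^2) = 1, rank(N^3) = 0; the number of blocks of size ≥ j is rank(N^{j−1}) − rank(N^j), giving [2, 1, 1]. So we have 1 block(s) of size 3, 1 block(s) of size 1 → block sizes [3, 1]

Assembling the blocks gives a Jordan form
J =
  [5, 1, 0, 0]
  [0, 5, 1, 0]
  [0, 0, 5, 0]
  [0, 0, 0, 5]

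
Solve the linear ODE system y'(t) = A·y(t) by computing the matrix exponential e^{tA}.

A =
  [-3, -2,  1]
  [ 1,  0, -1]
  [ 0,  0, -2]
e^{tA} =
  [-exp(-t) + 2*exp(-2*t), -2*exp(-t) + 2*exp(-2*t), exp(-t) - exp(-2*t)]
  [exp(-t) - exp(-2*t), 2*exp(-t) - exp(-2*t), -exp(-t) + exp(-2*t)]
  [0, 0, exp(-2*t)]

Strategy: write A = P · J · P⁻¹ where J is a Jordan canonical form, so e^{tA} = P · e^{tJ} · P⁻¹, and e^{tJ} can be computed block-by-block.

A has Jordan form
J =
  [-2,  0,  0]
  [ 0, -2,  0]
  [ 0,  0, -1]
(up to reordering of blocks).

Per-block formulas:
  For a 1×1 block at λ = -2: exp(t · [-2]) = [e^(-2t)].
  For a 1×1 block at λ = -1: exp(t · [-1]) = [e^(-1t)].

After assembling e^{tJ} and conjugating by P, we get:

e^{tA} =
  [-exp(-t) + 2*exp(-2*t), -2*exp(-t) + 2*exp(-2*t), exp(-t) - exp(-2*t)]
  [exp(-t) - exp(-2*t), 2*exp(-t) - exp(-2*t), -exp(-t) + exp(-2*t)]
  [0, 0, exp(-2*t)]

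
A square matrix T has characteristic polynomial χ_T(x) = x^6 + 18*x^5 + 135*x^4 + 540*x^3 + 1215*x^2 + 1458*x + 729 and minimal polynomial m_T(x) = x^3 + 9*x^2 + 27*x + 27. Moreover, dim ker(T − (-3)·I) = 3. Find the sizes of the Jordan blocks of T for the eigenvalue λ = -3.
Block sizes for λ = -3: [3, 2, 1]

Step 1 — from the characteristic polynomial, algebraic multiplicity of λ = -3 is 6. From dim ker(T − (-3)·I) = 3, there are exactly 3 Jordan blocks for λ = -3.
Step 2 — from the minimal polynomial, the factor (x + 3)^3 tells us the largest block for λ = -3 has size 3.
Step 3 — with total size 6, 3 blocks, and largest block 3, the block sizes (in nonincreasing order) are [3, 2, 1].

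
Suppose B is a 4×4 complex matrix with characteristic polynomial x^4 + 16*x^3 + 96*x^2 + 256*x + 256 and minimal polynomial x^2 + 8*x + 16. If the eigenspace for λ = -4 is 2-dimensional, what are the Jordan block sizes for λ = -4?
Block sizes for λ = -4: [2, 2]

Step 1 — from the characteristic polynomial, algebraic multiplicity of λ = -4 is 4. From dim ker(B − (-4)·I) = 2, there are exactly 2 Jordan blocks for λ = -4.
Step 2 — from the minimal polynomial, the factor (x + 4)^2 tells us the largest block for λ = -4 has size 2.
Step 3 — with total size 4, 2 blocks, and largest block 2, the block sizes (in nonincreasing order) are [2, 2].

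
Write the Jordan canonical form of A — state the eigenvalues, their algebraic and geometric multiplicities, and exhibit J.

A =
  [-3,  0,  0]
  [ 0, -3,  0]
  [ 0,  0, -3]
J_1(-3) ⊕ J_1(-3) ⊕ J_1(-3)

The characteristic polynomial is
  det(x·I − A) = x^3 + 9*x^2 + 27*x + 27 = (x + 3)^3

Eigenvalues and multiplicities (the geometric multiplicity of λ is n − rank(A − λI), which equals the number of Jordan blocks for λ):
  λ = -3: algebraic multiplicity = 3, geometric multiplicity = 3

Determining the block sizes for each eigenvalue:
  λ = -3: gm = am = 3, so every block has size 1 → block sizes [1, 1, 1]

Assembling the blocks gives a Jordan form
J =
  [-3,  0,  0]
  [ 0, -3,  0]
  [ 0,  0, -3]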